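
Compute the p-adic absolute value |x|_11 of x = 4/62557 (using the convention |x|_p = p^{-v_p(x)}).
|4/62557|_11 = 1331

Step 1 — compute v_11(x) by factoring powers of 11 out of the numerator and denominator: v_11(4/62557) = -3. Step 2 — apply |x|_p = p^{-v_p(x)} = 11^{3} = 1331.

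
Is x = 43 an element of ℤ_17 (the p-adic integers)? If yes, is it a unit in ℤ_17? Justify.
x ∈ ℤ_17^× (unit); v_17(x) = 0

ℤ_17 = {x ∈ ℚ_17 : v_17(x) ≥ 0} and ℤ_17^× = {x ∈ ℤ_17 : v_17(x) = 0}. Here v_17(43) = v_17(num) − v_17(den) = 0; compare against these criteria.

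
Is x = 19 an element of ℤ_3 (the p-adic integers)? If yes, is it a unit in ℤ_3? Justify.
x ∈ ℤ_3^× (unit); v_3(x) = 0

ℤ_3 = {x ∈ ℚ_3 : v_3(x) ≥ 0} and ℤ_3^× = {x ∈ ℤ_3 : v_3(x) = 0}. Here v_3(19) = v_3(num) − v_3(den) = 0; compare against these criteria.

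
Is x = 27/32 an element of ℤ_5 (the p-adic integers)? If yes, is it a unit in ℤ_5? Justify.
x ∈ ℤ_5^× (unit); v_5(x) = 0

ℤ_5 = {x ∈ ℚ_5 : v_5(x) ≥ 0} and ℤ_5^× = {x ∈ ℤ_5 : v_5(x) = 0}. Here v_5(27/32) = v_5(num) − v_5(den) = 0; compare against these criteria.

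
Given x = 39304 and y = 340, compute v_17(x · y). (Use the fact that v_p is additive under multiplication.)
v_17(13363360) = 4

v_p(x) = 3 (factor: 39304 = 17^3 · 8); v_p(y) = 1 (factor: 340 = 17^1 · 20). Additivity: v_p(xy) = v_p(x) + v_p(y) = 3 + 1 = 4. (Direct check: xy = 13363360 = 17^4 · (160).)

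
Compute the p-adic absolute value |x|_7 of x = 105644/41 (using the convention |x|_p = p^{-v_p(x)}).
|105644/41|_7 = 1/2401

Step 1 — compute v_7(x) by factoring powers of 7 out of the numerator and denominator: v_7(105644/41) = 4. Step 2 — apply |x|_p = p^{-v_p(x)} = 7^{-4} = 1/2401.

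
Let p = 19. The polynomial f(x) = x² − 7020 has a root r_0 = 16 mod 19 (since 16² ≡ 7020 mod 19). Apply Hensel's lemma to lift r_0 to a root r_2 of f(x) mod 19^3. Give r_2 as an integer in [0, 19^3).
r_2 = 2619 (mod 6859)

Hensel's recurrence: r_{i+1} = r_i − f(r_i)·(f′(r_i))^{-1} mod 19^{i+2}, with f′(x) = 2x. Iterate:
  r_0 = 16 (mod 19)
  r_1 = 92 (mod 361)
  r_2 = 2619 (mod 6859)
Final: r_2 = 2619, and one checks f(r_2) ≡ 0 mod 19^3.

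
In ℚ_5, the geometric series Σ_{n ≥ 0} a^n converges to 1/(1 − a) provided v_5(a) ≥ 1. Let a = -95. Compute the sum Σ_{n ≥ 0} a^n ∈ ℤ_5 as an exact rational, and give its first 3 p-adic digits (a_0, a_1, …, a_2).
Σ a^n = 1/(1 − a) = 1/96;  first 3 digits = (1, 1, 2)

v_5(a) = 1 ≥ 1, so the series converges in ℤ_5 to 1/(1 − a) = 1/(1 − (-95)) = 1/96. Expand this rational in ℤ_5: compute digits iteratively via d_i = x_i mod 5, x_{i+1} = (x_i − d_i)/5. The first 3 digits are (1, 1, 2).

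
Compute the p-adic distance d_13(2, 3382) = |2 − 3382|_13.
d_13(2, 3382) = 1/169

Step 1 — x − y = 2 − 3382 = -3380. Step 2 — v_13(-3380) = 2 (factor: -3380 = −(13^2 · 20); the sign does not affect v_p). Step 3 — |x − y|_13 = 13^{-2} = 1/169.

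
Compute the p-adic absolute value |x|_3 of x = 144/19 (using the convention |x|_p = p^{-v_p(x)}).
|144/19|_3 = 1/9

Step 1 — compute v_3(x) by factoring powers of 3 out of the numerator and denominator: v_3(144/19) = 2. Step 2 — apply |x|_p = p^{-v_p(x)} = 3^{-2} = 1/9.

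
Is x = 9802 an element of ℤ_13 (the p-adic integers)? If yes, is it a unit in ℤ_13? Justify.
x ∈ ℤ_13 but not a unit; v_13(x) = 2 > 0

ℤ_13 = {x ∈ ℚ_13 : v_13(x) ≥ 0} and ℤ_13^× = {x ∈ ℤ_13 : v_13(x) = 0}. Here v_13(9802) = v_13(num) − v_13(den) = 2; compare against these criteria.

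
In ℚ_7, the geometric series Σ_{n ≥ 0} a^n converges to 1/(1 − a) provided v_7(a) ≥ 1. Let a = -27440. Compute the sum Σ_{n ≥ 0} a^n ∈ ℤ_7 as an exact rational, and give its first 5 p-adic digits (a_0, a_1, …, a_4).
Σ a^n = 1/(1 − a) = 1/27441;  first 5 digits = (1, 0, 0, 4, 2)

v_7(a) = 3 ≥ 1, so the series converges in ℤ_7 to 1/(1 − a) = 1/(1 − (-27440)) = 1/27441. Expand this rational in ℤ_7: compute digits iteratively via d_i = x_i mod 7, x_{i+1} = (x_i − d_i)/7. The first 5 digits are (1, 0, 0, 4, 2).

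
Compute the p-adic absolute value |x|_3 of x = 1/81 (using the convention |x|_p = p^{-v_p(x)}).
|1/81|_3 = 81

Step 1 — compute v_3(x) by factoring powers of 3 out of the numerator and denominator: v_3(1/81) = -4. Step 2 — apply |x|_p = p^{-v_p(x)} = 3^{4} = 81.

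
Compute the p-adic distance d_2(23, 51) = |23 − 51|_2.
d_2(23, 51) = 1/4

Step 1 — x − y = 23 − 51 = -28. Step 2 — v_2(-28) = 2 (factor: -28 = −(2^2 · 7); the sign does not affect v_p). Step 3 — |x − y|_2 = 2^{-2} = 1/4.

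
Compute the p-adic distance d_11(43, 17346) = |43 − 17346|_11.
d_11(43, 17346) = 1/1331

Step 1 — x − y = 43 − 17346 = -17303. Step 2 — v_11(-17303) = 3 (factor: -17303 = −(11^3 · 13); the sign does not affect v_p). Step 3 — |x − y|_11 = 11^{-3} = 1/1331.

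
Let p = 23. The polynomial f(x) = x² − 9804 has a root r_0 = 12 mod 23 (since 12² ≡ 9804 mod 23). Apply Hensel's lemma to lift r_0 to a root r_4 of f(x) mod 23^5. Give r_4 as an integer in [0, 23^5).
r_4 = 1264989 (mod 6436343)

Hensel's recurrence: r_{i+1} = r_i − f(r_i)·(f′(r_i))^{-1} mod 23^{i+2}, with f′(x) = 2x. Iterate:
  r_0 = 12 (mod 23)
  r_1 = 150 (mod 529)
  r_2 = 11788 (mod 12167)
  r_3 = 145625 (mod 279841)
  r_4 = 1264989 (mod 6436343)
Final: r_4 = 1264989, and one checks f(r_4) ≡ 0 mod 23^5.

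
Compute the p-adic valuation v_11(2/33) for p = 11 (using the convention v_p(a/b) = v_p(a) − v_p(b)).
v_11(2/33) = -1

Factor powers of 11 from the numerator and denominator of the reduced fraction: 2 = 11^0 · 2 and 33 = 11^1 · 3. Apply v_p(a/b) = v_p(a) − v_p(b): v_11(2/33) = 0 − 1 = -1.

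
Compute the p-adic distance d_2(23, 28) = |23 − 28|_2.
d_2(23, 28) = 1

Step 1 — x − y = 23 − 28 = -5. Step 2 — v_2(-5) = 0 (factor: -5 = −(2^0 · 5); the sign does not affect v_p). Step 3 — |x − y|_2 = 2^{0} = 1.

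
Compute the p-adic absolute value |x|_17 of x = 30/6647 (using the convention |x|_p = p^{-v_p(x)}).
|30/6647|_17 = 289

Step 1 — compute v_17(x) by factoring powers of 17 out of the numerator and denominator: v_17(30/6647) = -2. Step 2 — apply |x|_p = p^{-v_p(x)} = 17^{2} = 289.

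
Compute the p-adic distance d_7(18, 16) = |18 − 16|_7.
d_7(18, 16) = 1

Step 1 — x − y = 18 − 16 = 2. Step 2 — v_7(2) = 0 (factor: 2 = (7^0 · 2); the sign does not affect v_p). Step 3 — |x − y|_7 = 7^{0} = 1.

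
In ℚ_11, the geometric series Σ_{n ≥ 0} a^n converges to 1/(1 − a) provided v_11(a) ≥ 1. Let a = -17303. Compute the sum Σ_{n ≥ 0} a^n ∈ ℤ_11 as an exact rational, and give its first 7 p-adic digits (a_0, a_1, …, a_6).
Σ a^n = 1/(1 − a) = 1/17304;  first 7 digits = (1, 0, 0, 9, 9, 10, 3)

v_11(a) = 3 ≥ 1, so the series converges in ℤ_11 to 1/(1 − a) = 1/(1 − (-17303)) = 1/17304. Expand this rational in ℤ_11: compute digits iteratively via d_i = x_i mod 11, x_{i+1} = (x_i − d_i)/11. The first 7 digits are (1, 0, 0, 9, 9, 10, 3).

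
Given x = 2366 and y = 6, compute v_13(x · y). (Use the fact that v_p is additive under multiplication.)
v_13(14196) = 2

v_p(x) = 2 (factor: 2366 = 13^2 · 14); v_p(y) = 0 (factor: 6 = 13^0 · 6). Additivity: v_p(xy) = v_p(x) + v_p(y) = 2 + 0 = 2. (Direct check: xy = 14196 = 13^2 · (84).)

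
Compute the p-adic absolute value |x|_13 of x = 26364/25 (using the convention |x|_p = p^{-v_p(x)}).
|26364/25|_13 = 1/2197

Step 1 — compute v_13(x) by factoring powers of 13 out of the numerator and denominator: v_13(26364/25) = 3. Step 2 — apply |x|_p = p^{-v_p(x)} = 13^{-3} = 1/2197.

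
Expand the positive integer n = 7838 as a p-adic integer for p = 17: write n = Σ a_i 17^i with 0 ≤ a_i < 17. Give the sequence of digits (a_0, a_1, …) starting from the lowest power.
(a_0, a_1, …) = (1, 2, 10, 1)

Repeated division by 17 gives the digits low-to-high: 7838 = 1 + 2·17^1 + 10·17^2 + 1·17^3. Digit sequence: (1, 2, 10, 1).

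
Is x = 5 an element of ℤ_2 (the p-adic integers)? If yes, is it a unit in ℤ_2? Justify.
x ∈ ℤ_2^× (unit); v_2(x) = 0

ℤ_2 = {x ∈ ℚ_2 : v_2(x) ≥ 0} and ℤ_2^× = {x ∈ ℤ_2 : v_2(x) = 0}. Here v_2(5) = v_2(num) − v_2(den) = 0; compare against these criteria.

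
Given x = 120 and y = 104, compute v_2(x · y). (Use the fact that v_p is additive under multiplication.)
v_2(12480) = 6

v_p(x) = 3 (factor: 120 = 2^3 · 15); v_p(y) = 3 (factor: 104 = 2^3 · 13). Additivity: v_p(xy) = v_p(x) + v_p(y) = 3 + 3 = 6. (Direct check: xy = 12480 = 2^6 · (195).)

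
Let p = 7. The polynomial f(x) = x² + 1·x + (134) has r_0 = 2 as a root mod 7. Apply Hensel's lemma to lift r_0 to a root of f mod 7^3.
r_2 = 23 (mod 343)

Hensel: r_{i+1} = r_i − f(r_i)·(f′(r_i))^{-1} mod 7^{i+2}, f′(x) = 2x + 1. Iterate:
  r_0 = 2 (mod 7)
  r_1 = 23 (mod 49)
  r_2 = 23 (mod 343)
Final: r = 23 satisfies f(r) ≡ 0 mod 7^3.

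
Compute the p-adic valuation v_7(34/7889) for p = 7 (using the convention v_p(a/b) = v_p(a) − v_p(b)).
v_7(34/7889) = -3

Factor powers of 7 from the numerator and denominator of the reduced fraction: 34 = 7^0 · 34 and 7889 = 7^3 · 23. Apply v_p(a/b) = v_p(a) − v_p(b): v_7(34/7889) = 0 − 3 = -3.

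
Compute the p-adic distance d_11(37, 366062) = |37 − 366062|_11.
d_11(37, 366062) = 1/14641

Step 1 — x − y = 37 − 366062 = -366025. Step 2 — v_11(-366025) = 4 (factor: -366025 = −(11^4 · 25); the sign does not affect v_p). Step 3 — |x − y|_11 = 11^{-4} = 1/14641.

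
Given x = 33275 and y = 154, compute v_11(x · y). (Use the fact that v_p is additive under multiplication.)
v_11(5124350) = 4

v_p(x) = 3 (factor: 33275 = 11^3 · 25); v_p(y) = 1 (factor: 154 = 11^1 · 14). Additivity: v_p(xy) = v_p(x) + v_p(y) = 3 + 1 = 4. (Direct check: xy = 5124350 = 11^4 · (350).)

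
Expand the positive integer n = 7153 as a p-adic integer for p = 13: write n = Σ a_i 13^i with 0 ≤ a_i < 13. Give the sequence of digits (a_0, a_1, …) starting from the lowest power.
(a_0, a_1, …) = (3, 4, 3, 3)

Repeated division by 13 gives the digits low-to-high: 7153 = 3 + 4·13^1 + 3·13^2 + 3·13^3. Digit sequence: (3, 4, 3, 3).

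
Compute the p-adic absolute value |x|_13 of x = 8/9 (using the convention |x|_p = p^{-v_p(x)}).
|8/9|_13 = 1

Step 1 — compute v_13(x) by factoring powers of 13 out of the numerator and denominator: v_13(8/9) = 0. Step 2 — apply |x|_p = p^{-v_p(x)} = 13^{0} = 1.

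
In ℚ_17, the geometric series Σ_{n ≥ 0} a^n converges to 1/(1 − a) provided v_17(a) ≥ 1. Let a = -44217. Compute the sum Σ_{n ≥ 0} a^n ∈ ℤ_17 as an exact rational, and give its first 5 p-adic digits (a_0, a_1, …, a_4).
Σ a^n = 1/(1 − a) = 1/44218;  first 5 digits = (1, 0, 0, 8, 16)

v_17(a) = 3 ≥ 1, so the series converges in ℤ_17 to 1/(1 − a) = 1/(1 − (-44217)) = 1/44218. Expand this rational in ℤ_17: compute digits iteratively via d_i = x_i mod 17, x_{i+1} = (x_i − d_i)/17. The first 5 digits are (1, 0, 0, 8, 16).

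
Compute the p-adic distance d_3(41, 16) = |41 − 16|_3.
d_3(41, 16) = 1

Step 1 — x − y = 41 − 16 = 25. Step 2 — v_3(25) = 0 (factor: 25 = (3^0 · 25); the sign does not affect v_p). Step 3 — |x − y|_3 = 3^{0} = 1.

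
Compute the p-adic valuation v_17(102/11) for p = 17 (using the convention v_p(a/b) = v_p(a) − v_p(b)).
v_17(102/11) = 1

Factor powers of 17 from the numerator and denominator of the reduced fraction: 102 = 17^1 · 6 and 11 = 17^0 · 11. Apply v_p(a/b) = v_p(a) − v_p(b): v_17(102/11) = 1 − 0 = 1.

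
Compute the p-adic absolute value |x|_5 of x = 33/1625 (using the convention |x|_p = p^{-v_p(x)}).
|33/1625|_5 = 125

Step 1 — compute v_5(x) by factoring powers of 5 out of the numerator and denominator: v_5(33/1625) = -3. Step 2 — apply |x|_p = p^{-v_p(x)} = 5^{3} = 125.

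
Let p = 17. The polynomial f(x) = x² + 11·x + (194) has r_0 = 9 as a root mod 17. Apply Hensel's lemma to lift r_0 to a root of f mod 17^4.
r_3 = 76900 (mod 83521)

Hensel: r_{i+1} = r_i − f(r_i)·(f′(r_i))^{-1} mod 17^{i+2}, f′(x) = 2x + 11. Iterate:
  r_0 = 9 (mod 17)
  r_1 = 26 (mod 289)
  r_2 = 3205 (mod 4913)
  r_3 = 76900 (mod 83521)
Final: r = 76900 satisfies f(r) ≡ 0 mod 17^4.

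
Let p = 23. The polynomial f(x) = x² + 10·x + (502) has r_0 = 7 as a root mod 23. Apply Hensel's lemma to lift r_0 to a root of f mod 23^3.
r_2 = 5205 (mod 12167)

Hensel: r_{i+1} = r_i − f(r_i)·(f′(r_i))^{-1} mod 23^{i+2}, f′(x) = 2x + 10. Iterate:
  r_0 = 7 (mod 23)
  r_1 = 444 (mod 529)
  r_2 = 5205 (mod 12167)
Final: r = 5205 satisfies f(r) ≡ 0 mod 23^3.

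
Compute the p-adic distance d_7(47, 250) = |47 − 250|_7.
d_7(47, 250) = 1/7

Step 1 — x − y = 47 − 250 = -203. Step 2 — v_7(-203) = 1 (factor: -203 = −(7^1 · 29); the sign does not affect v_p). Step 3 — |x − y|_7 = 7^{-1} = 1/7.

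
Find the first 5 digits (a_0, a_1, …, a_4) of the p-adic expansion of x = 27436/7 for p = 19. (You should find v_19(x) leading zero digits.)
(a_0, …, a_4) = (0, 0, 0, 6, 16)

v_19(27436/7) = 3, so a_0 = ... = a_2 = 0. Factor out: x = 19^3 · u with u = 4/7 a unit in ℤ_19. Expand u iteratively via a_{v+i} = u_i mod 19, u_{i+1} = (u_i − a_{v+i})/19:
  u_0 = 4/7;  a_3 = 6;  u_1 = (u_0 − 6)/19 = -2/7
  u_1 = -2/7;  a_4 = 16;  u_2 = (u_1 − 16)/19 = -6/7
Digits: (0, 0, 0, 6, 16).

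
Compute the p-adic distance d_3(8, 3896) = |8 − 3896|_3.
d_3(8, 3896) = 1/243

Step 1 — x − y = 8 − 3896 = -3888. Step 2 — v_3(-3888) = 5 (factor: -3888 = −(3^5 · 16); the sign does not affect v_p). Step 3 — |x − y|_3 = 3^{-5} = 1/243.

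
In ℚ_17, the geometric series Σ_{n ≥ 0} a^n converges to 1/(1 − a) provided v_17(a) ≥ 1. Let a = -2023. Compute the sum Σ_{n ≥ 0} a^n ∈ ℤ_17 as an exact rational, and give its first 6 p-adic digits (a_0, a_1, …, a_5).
Σ a^n = 1/(1 − a) = 1/2024;  first 6 digits = (1, 0, 10, 16, 14, 2)

v_17(a) = 2 ≥ 1, so the series converges in ℤ_17 to 1/(1 − a) = 1/(1 − (-2023)) = 1/2024. Expand this rational in ℤ_17: compute digits iteratively via d_i = x_i mod 17, x_{i+1} = (x_i − d_i)/17. The first 6 digits are (1, 0, 10, 16, 14, 2).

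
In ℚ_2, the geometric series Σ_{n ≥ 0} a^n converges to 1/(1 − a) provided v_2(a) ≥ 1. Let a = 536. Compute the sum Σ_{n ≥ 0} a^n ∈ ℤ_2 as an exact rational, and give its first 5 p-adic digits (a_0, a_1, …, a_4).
Σ a^n = 1/(1 − a) = -1/535;  first 5 digits = (1, 0, 0, 1, 1)

v_2(a) = 3 ≥ 1, so the series converges in ℤ_2 to 1/(1 − a) = 1/(1 − 536) = -1/535. Expand this rational in ℤ_2: compute digits iteratively via d_i = x_i mod 2, x_{i+1} = (x_i − d_i)/2. The first 5 digits are (1, 0, 0, 1, 1).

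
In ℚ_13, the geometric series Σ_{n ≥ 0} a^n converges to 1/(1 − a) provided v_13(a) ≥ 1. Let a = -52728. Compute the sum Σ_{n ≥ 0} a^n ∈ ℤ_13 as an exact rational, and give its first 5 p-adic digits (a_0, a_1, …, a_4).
Σ a^n = 1/(1 − a) = 1/52729;  first 5 digits = (1, 0, 0, 2, 11)

v_13(a) = 3 ≥ 1, so the series converges in ℤ_13 to 1/(1 − a) = 1/(1 − (-52728)) = 1/52729. Expand this rational in ℤ_13: compute digits iteratively via d_i = x_i mod 13, x_{i+1} = (x_i − d_i)/13. The first 5 digits are (1, 0, 0, 2, 11).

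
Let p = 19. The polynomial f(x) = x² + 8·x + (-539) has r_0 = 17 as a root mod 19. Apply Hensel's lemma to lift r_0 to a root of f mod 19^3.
r_2 = 6002 (mod 6859)

Hensel: r_{i+1} = r_i − f(r_i)·(f′(r_i))^{-1} mod 19^{i+2}, f′(x) = 2x + 8. Iterate:
  r_0 = 17 (mod 19)
  r_1 = 226 (mod 361)
  r_2 = 6002 (mod 6859)
Final: r = 6002 satisfies f(r) ≡ 0 mod 19^3.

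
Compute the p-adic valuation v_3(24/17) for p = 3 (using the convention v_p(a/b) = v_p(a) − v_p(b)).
v_3(24/17) = 1

Factor powers of 3 from the numerator and denominator of the reduced fraction: 24 = 3^1 · 8 and 17 = 3^0 · 17. Apply v_p(a/b) = v_p(a) − v_p(b): v_3(24/17) = 1 − 0 = 1.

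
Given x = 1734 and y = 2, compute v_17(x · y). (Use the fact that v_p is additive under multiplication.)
v_17(3468) = 2

v_p(x) = 2 (factor: 1734 = 17^2 · 6); v_p(y) = 0 (factor: 2 = 17^0 · 2). Additivity: v_p(xy) = v_p(x) + v_p(y) = 2 + 0 = 2. (Direct check: xy = 3468 = 17^2 · (12).)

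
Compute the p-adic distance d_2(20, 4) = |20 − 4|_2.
d_2(20, 4) = 1/16

Step 1 — x − y = 20 − 4 = 16. Step 2 — v_2(16) = 4 (factor: 16 = (2^4 · 1); the sign does not affect v_p). Step 3 — |x − y|_2 = 2^{-4} = 1/16.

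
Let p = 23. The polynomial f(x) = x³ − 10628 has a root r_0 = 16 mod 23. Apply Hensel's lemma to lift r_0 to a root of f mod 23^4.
r_3 = 225508 (mod 279841)

Hensel: r_{i+1} = r_i − f(r_i)/f′(r_i) mod 23^{i+2}, where f′(x) = 3x². Iterate:
  r_0 = 16 (mod 23)
  r_1 = 154 (mod 529)
  r_2 = 6502 (mod 12167)
  r_3 = 225508 (mod 279841)
Final: r = 225508 with f(r) ≡ 0 mod 23^4.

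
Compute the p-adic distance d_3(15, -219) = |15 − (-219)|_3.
d_3(15, -219) = 1/9

Step 1 — x − y = 15 − (-219) = 234. Step 2 — v_3(234) = 2 (factor: 234 = (3^2 · 26); the sign does not affect v_p). Step 3 — |x − y|_3 = 3^{-2} = 1/9.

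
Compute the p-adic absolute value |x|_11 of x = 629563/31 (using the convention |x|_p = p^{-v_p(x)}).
|629563/31|_11 = 1/14641

Step 1 — compute v_11(x) by factoring powers of 11 out of the numerator and denominator: v_11(629563/31) = 4. Step 2 — apply |x|_p = p^{-v_p(x)} = 11^{-4} = 1/14641.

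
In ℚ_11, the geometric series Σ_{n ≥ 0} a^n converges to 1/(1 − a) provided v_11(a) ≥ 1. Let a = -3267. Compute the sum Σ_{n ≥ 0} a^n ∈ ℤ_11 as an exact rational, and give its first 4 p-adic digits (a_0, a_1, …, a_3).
Σ a^n = 1/(1 − a) = 1/3268;  first 4 digits = (1, 0, 6, 8)

v_11(a) = 2 ≥ 1, so the series converges in ℤ_11 to 1/(1 − a) = 1/(1 − (-3267)) = 1/3268. Expand this rational in ℤ_11: compute digits iteratively via d_i = x_i mod 11, x_{i+1} = (x_i − d_i)/11. The first 4 digits are (1, 0, 6, 8).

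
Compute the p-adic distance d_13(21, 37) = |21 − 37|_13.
d_13(21, 37) = 1

Step 1 — x − y = 21 − 37 = -16. Step 2 — v_13(-16) = 0 (factor: -16 = −(13^0 · 16); the sign does not affect v_p). Step 3 — |x − y|_13 = 13^{0} = 1.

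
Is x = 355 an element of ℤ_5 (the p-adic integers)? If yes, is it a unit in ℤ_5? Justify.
x ∈ ℤ_5 but not a unit; v_5(x) = 1 > 0

ℤ_5 = {x ∈ ℚ_5 : v_5(x) ≥ 0} and ℤ_5^× = {x ∈ ℤ_5 : v_5(x) = 0}. Here v_5(355) = v_5(num) − v_5(den) = 1; compare against these criteria.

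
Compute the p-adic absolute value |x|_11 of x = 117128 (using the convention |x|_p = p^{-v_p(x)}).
|117128|_11 = 1/14641

Step 1 — compute v_11(x) by factoring powers of 11 out of the numerator and denominator: v_11(117128) = 4. Step 2 — apply |x|_p = p^{-v_p(x)} = 11^{-4} = 1/14641.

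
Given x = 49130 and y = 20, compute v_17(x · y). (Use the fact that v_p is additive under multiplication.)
v_17(982600) = 3

v_p(x) = 3 (factor: 49130 = 17^3 · 10); v_p(y) = 0 (factor: 20 = 17^0 · 20). Additivity: v_p(xy) = v_p(x) + v_p(y) = 3 + 0 = 3. (Direct check: xy = 982600 = 17^3 · (200).)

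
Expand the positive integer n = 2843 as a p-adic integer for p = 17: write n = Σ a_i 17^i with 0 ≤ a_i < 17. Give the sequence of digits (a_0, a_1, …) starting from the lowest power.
(a_0, a_1, …) = (4, 14, 9)

Repeated division by 17 gives the digits low-to-high: 2843 = 4 + 14·17^1 + 9·17^2. Digit sequence: (4, 14, 9).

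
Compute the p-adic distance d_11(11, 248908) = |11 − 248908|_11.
d_11(11, 248908) = 1/14641

Step 1 — x − y = 11 − 248908 = -248897. Step 2 — v_11(-248897) = 4 (factor: -248897 = −(11^4 · 17); the sign does not affect v_p). Step 3 — |x − y|_11 = 11^{-4} = 1/14641.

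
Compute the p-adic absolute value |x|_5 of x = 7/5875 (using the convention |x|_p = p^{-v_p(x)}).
|7/5875|_5 = 125

Step 1 — compute v_5(x) by factoring powers of 5 out of the numerator and denominator: v_5(7/5875) = -3. Step 2 — apply |x|_p = p^{-v_p(x)} = 5^{3} = 125.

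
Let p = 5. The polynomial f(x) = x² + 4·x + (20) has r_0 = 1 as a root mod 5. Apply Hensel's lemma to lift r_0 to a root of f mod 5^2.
r_1 = 1 (mod 25)

Hensel: r_{i+1} = r_i − f(r_i)·(f′(r_i))^{-1} mod 5^{i+2}, f′(x) = 2x + 4. Iterate:
  r_0 = 1 (mod 5)
  r_1 = 1 (mod 25)
Final: r = 1 satisfies f(r) ≡ 0 mod 5^2.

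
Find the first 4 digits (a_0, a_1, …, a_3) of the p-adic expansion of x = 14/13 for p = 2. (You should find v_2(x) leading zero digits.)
(a_0, …, a_3) = (0, 1, 1, 0)

v_2(14/13) = 1, so a_0 = ... = a_0 = 0. Factor out: x = 2^1 · u with u = 7/13 a unit in ℤ_2. Expand u iteratively via a_{v+i} = u_i mod 2, u_{i+1} = (u_i − a_{v+i})/2:
  u_0 = 7/13;  a_1 = 1;  u_1 = (u_0 − 1)/2 = -3/13
  u_1 = -3/13;  a_2 = 1;  u_2 = (u_1 − 1)/2 = -8/13
  u_2 = -8/13;  a_3 = 0;  u_3 = (u_2 − 0)/2 = -4/13
Digits: (0, 1, 1, 0).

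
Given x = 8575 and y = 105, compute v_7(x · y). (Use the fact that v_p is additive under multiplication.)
v_7(900375) = 4

v_p(x) = 3 (factor: 8575 = 7^3 · 25); v_p(y) = 1 (factor: 105 = 7^1 · 15). Additivity: v_p(xy) = v_p(x) + v_p(y) = 3 + 1 = 4. (Direct check: xy = 900375 = 7^4 · (375).)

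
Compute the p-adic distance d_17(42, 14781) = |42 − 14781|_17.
d_17(42, 14781) = 1/4913

Step 1 — x − y = 42 − 14781 = -14739. Step 2 — v_17(-14739) = 3 (factor: -14739 = −(17^3 · 3); the sign does not affect v_p). Step 3 — |x − y|_17 = 17^{-3} = 1/4913.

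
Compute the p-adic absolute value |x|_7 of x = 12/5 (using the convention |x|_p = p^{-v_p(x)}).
|12/5|_7 = 1

Step 1 — compute v_7(x) by factoring powers of 7 out of the numerator and denominator: v_7(12/5) = 0. Step 2 — apply |x|_p = p^{-v_p(x)} = 7^{0} = 1.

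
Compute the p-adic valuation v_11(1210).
v_11(1210) = 2

v_11(n) is the largest exponent k such that 11^k divides n. Factor out: 1210 = 11^2 · 10. (Sign doesn't affect v_p.) So v_11(1210) = 2.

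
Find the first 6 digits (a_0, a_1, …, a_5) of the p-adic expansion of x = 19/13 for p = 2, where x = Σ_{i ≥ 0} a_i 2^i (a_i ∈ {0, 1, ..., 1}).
(a_0, …, a_5) = (1, 1, 1, 1, 1, 0)

v_2(19/13) = 0 (numerator and denominator both coprime to 2), so x ∈ ℤ_2^×. Compute digits iteratively via a_i = x_i mod 2, x_{i+1} = (x_i − a_i)/2, with x_0 = x:
  x_0 = 19/13;  a_0 = 1;  x_1 = (x_0 − 1)/2 = 3/13
  x_1 = 3/13;  a_1 = 1;  x_2 = (x_1 − 1)/2 = -5/13
  x_2 = -5/13;  a_2 = 1;  x_3 = (x_2 − 1)/2 = -9/13
  x_3 = -9/13;  a_3 = 1;  x_4 = (x_3 − 1)/2 = -11/13
  x_4 = -11/13;  a_4 = 1;  x_5 = (x_4 − 1)/2 = -12/13
  x_5 = -12/13;  a_5 = 0;  x_6 = (x_5 − 0)/2 = -6/13
Digits: (1, 1, 1, 1, 1, 0).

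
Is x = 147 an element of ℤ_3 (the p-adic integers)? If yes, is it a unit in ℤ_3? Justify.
x ∈ ℤ_3 but not a unit; v_3(x) = 1 > 0

ℤ_3 = {x ∈ ℚ_3 : v_3(x) ≥ 0} and ℤ_3^× = {x ∈ ℤ_3 : v_3(x) = 0}. Here v_3(147) = v_3(num) − v_3(den) = 1; compare against these criteria.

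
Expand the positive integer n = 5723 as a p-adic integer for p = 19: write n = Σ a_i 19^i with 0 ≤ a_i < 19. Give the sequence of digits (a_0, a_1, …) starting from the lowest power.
(a_0, a_1, …) = (4, 16, 15)

Repeated division by 19 gives the digits low-to-high: 5723 = 4 + 16·19^1 + 15·19^2. Digit sequence: (4, 16, 15).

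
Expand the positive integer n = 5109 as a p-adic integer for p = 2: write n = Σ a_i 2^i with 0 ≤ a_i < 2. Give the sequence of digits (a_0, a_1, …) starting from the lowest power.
(a_0, a_1, …) = (1, 0, 1, 0, 1, 1, 1, 1, 1, 1, 0, 0, 1)

Repeated division by 2 gives the digits low-to-high: 5109 = 1 + 1·2^2 + 1·2^4 + 1·2^5 + 1·2^6 + 1·2^7 + 1·2^8 + 1·2^9 + 1·2^12. Digit sequence: (1, 0, 1, 0, 1, 1, 1, 1, 1, 1, 0, 0, 1).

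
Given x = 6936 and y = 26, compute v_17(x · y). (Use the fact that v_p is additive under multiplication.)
v_17(180336) = 2

v_p(x) = 2 (factor: 6936 = 17^2 · 24); v_p(y) = 0 (factor: 26 = 17^0 · 26). Additivity: v_p(xy) = v_p(x) + v_p(y) = 2 + 0 = 2. (Direct check: xy = 180336 = 17^2 · (624).)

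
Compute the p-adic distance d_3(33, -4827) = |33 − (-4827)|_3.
d_3(33, -4827) = 1/243

Step 1 — x − y = 33 − (-4827) = 4860. Step 2 — v_3(4860) = 5 (factor: 4860 = (3^5 · 20); the sign does not affect v_p). Step 3 — |x − y|_3 = 3^{-5} = 1/243.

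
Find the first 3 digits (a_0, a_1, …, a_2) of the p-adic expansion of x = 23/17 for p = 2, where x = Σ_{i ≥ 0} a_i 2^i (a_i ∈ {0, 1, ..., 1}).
(a_0, …, a_2) = (1, 1, 1)

v_2(23/17) = 0 (numerator and denominator both coprime to 2), so x ∈ ℤ_2^×. Compute digits iteratively via a_i = x_i mod 2, x_{i+1} = (x_i − a_i)/2, with x_0 = x:
  x_0 = 23/17;  a_0 = 1;  x_1 = (x_0 − 1)/2 = 3/17
  x_1 = 3/17;  a_1 = 1;  x_2 = (x_1 − 1)/2 = -7/17
  x_2 = -7/17;  a_2 = 1;  x_3 = (x_2 − 1)/2 = -12/17
Digits: (1, 1, 1).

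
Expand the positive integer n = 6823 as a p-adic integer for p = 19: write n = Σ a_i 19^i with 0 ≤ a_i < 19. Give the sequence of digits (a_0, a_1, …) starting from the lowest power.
(a_0, a_1, …) = (2, 17, 18)

Repeated division by 19 gives the digits low-to-high: 6823 = 2 + 17·19^1 + 18·19^2. Digit sequence: (2, 17, 18).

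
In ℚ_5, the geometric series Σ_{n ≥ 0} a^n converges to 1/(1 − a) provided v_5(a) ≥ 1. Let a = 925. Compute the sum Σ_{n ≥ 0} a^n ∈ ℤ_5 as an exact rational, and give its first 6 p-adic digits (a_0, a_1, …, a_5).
Σ a^n = 1/(1 − a) = -1/924;  first 6 digits = (1, 0, 2, 2, 0, 4)

v_5(a) = 2 ≥ 1, so the series converges in ℤ_5 to 1/(1 − a) = 1/(1 − 925) = -1/924. Expand this rational in ℤ_5: compute digits iteratively via d_i = x_i mod 5, x_{i+1} = (x_i − d_i)/5. The first 6 digits are (1, 0, 2, 2, 0, 4).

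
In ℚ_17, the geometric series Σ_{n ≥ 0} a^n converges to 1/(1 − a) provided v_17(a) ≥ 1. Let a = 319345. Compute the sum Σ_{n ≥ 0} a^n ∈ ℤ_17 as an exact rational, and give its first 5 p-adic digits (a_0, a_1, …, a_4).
Σ a^n = 1/(1 − a) = -1/319344;  first 5 digits = (1, 0, 0, 14, 3)

v_17(a) = 3 ≥ 1, so the series converges in ℤ_17 to 1/(1 − a) = 1/(1 − 319345) = -1/319344. Expand this rational in ℤ_17: compute digits iteratively via d_i = x_i mod 17, x_{i+1} = (x_i − d_i)/17. The first 5 digits are (1, 0, 0, 14, 3).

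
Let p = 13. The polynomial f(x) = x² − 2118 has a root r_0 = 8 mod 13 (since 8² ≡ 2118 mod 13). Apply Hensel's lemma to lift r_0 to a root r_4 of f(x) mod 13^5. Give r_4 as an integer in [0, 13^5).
r_4 = 357846 (mod 371293)

Hensel's recurrence: r_{i+1} = r_i − f(r_i)·(f′(r_i))^{-1} mod 13^{i+2}, with f′(x) = 2x. Iterate:
  r_0 = 8 (mod 13)
  r_1 = 73 (mod 169)
  r_2 = 1932 (mod 2197)
  r_3 = 15114 (mod 28561)
  r_4 = 357846 (mod 371293)
Final: r_4 = 357846, and one checks f(r_4) ≡ 0 mod 13^5.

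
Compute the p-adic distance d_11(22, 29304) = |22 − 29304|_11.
d_11(22, 29304) = 1/14641

Step 1 — x − y = 22 − 29304 = -29282. Step 2 — v_11(-29282) = 4 (factor: -29282 = −(11^4 · 2); the sign does not affect v_p). Step 3 — |x − y|_11 = 11^{-4} = 1/14641.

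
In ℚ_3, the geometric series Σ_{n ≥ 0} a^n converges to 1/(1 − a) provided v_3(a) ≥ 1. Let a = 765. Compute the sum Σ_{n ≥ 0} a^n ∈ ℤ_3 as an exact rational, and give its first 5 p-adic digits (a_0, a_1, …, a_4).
Σ a^n = 1/(1 − a) = -1/764;  first 5 digits = (1, 0, 1, 1, 1)

v_3(a) = 2 ≥ 1, so the series converges in ℤ_3 to 1/(1 − a) = 1/(1 − 765) = -1/764. Expand this rational in ℤ_3: compute digits iteratively via d_i = x_i mod 3, x_{i+1} = (x_i − d_i)/3. The first 5 digits are (1, 0, 1, 1, 1).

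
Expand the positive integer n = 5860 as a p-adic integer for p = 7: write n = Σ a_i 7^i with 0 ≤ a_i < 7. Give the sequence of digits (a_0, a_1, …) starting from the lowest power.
(a_0, a_1, …) = (1, 4, 0, 3, 2)

Repeated division by 7 gives the digits low-to-high: 5860 = 1 + 4·7^1 + 3·7^3 + 2·7^4. Digit sequence: (1, 4, 0, 3, 2).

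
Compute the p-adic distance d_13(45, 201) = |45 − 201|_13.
d_13(45, 201) = 1/13

Step 1 — x − y = 45 − 201 = -156. Step 2 — v_13(-156) = 1 (factor: -156 = −(13^1 · 12); the sign does not affect v_p). Step 3 — |x − y|_13 = 13^{-1} = 1/13.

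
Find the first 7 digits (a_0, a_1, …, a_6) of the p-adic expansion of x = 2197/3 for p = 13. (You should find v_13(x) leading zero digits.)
(a_0, …, a_6) = (0, 0, 0, 9, 8, 8, 8)

v_13(2197/3) = 3, so a_0 = ... = a_2 = 0. Factor out: x = 13^3 · u with u = 1/3 a unit in ℤ_13. Expand u iteratively via a_{v+i} = u_i mod 13, u_{i+1} = (u_i − a_{v+i})/13:
  u_0 = 1/3;  a_3 = 9;  u_1 = (u_0 − 9)/13 = -2/3
  u_1 = -2/3;  a_4 = 8;  u_2 = (u_1 − 8)/13 = -2/3
  u_2 = -2/3;  a_5 = 8;  u_3 = (u_2 − 8)/13 = -2/3
  u_3 = -2/3;  a_6 = 8;  u_4 = (u_3 − 8)/13 = -2/3
Digits: (0, 0, 0, 9, 8, 8, 8).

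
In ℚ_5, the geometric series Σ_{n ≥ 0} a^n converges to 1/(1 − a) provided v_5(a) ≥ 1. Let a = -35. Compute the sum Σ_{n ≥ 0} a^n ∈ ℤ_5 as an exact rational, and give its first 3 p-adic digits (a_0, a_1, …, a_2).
Σ a^n = 1/(1 − a) = 1/36;  first 3 digits = (1, 3, 2)

v_5(a) = 1 ≥ 1, so the series converges in ℤ_5 to 1/(1 − a) = 1/(1 − (-35)) = 1/36. Expand this rational in ℤ_5: compute digits iteratively via d_i = x_i mod 5, x_{i+1} = (x_i − d_i)/5. The first 3 digits are (1, 3, 2).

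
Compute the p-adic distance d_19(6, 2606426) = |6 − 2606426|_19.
d_19(6, 2606426) = 1/130321

Step 1 — x − y = 6 − 2606426 = -2606420. Step 2 — v_19(-2606420) = 4 (factor: -2606420 = −(19^4 · 20); the sign does not affect v_p). Step 3 — |x − y|_19 = 19^{-4} = 1/130321.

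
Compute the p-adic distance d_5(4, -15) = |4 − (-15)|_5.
d_5(4, -15) = 1

Step 1 — x − y = 4 − (-15) = 19. Step 2 — v_5(19) = 0 (factor: 19 = (5^0 · 19); the sign does not affect v_p). Step 3 — |x − y|_5 = 5^{0} = 1.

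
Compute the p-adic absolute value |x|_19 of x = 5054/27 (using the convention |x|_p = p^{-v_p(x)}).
|5054/27|_19 = 1/361

Step 1 — compute v_19(x) by factoring powers of 19 out of the numerator and denominator: v_19(5054/27) = 2. Step 2 — apply |x|_p = p^{-v_p(x)} = 19^{-2} = 1/361.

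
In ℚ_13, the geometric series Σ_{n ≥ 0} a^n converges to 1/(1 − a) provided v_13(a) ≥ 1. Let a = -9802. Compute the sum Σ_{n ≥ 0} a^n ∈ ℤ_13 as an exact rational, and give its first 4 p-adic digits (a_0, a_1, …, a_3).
Σ a^n = 1/(1 − a) = 1/9803;  first 4 digits = (1, 0, 7, 8)

v_13(a) = 2 ≥ 1, so the series converges in ℤ_13 to 1/(1 − a) = 1/(1 − (-9802)) = 1/9803. Expand this rational in ℤ_13: compute digits iteratively via d_i = x_i mod 13, x_{i+1} = (x_i − d_i)/13. The first 4 digits are (1, 0, 7, 8).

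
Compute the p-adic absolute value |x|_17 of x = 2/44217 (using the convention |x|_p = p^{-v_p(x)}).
|2/44217|_17 = 4913

Step 1 — compute v_17(x) by factoring powers of 17 out of the numerator and denominator: v_17(2/44217) = -3. Step 2 — apply |x|_p = p^{-v_p(x)} = 17^{3} = 4913.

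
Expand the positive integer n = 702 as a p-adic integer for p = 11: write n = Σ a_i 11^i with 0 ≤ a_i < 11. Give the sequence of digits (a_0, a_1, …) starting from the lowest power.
(a_0, a_1, …) = (9, 8, 5)

Repeated division by 11 gives the digits low-to-high: 702 = 9 + 8·11^1 + 5·11^2. Digit sequence: (9, 8, 5).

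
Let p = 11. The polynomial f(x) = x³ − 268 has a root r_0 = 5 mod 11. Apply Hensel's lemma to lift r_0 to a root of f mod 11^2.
r_1 = 115 (mod 121)

Hensel: r_{i+1} = r_i − f(r_i)/f′(r_i) mod 11^{i+2}, where f′(x) = 3x². Iterate:
  r_0 = 5 (mod 11)
  r_1 = 115 (mod 121)
Final: r = 115 with f(r) ≡ 0 mod 11^2.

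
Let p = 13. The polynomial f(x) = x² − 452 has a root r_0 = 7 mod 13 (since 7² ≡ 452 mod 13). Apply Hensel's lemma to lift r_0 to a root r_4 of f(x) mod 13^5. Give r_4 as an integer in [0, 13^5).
r_4 = 329284 (mod 371293)

Hensel's recurrence: r_{i+1} = r_i − f(r_i)·(f′(r_i))^{-1} mod 13^{i+2}, with f′(x) = 2x. Iterate:
  r_0 = 7 (mod 13)
  r_1 = 72 (mod 169)
  r_2 = 1931 (mod 2197)
  r_3 = 15113 (mod 28561)
  r_4 = 329284 (mod 371293)
Final: r_4 = 329284, and one checks f(r_4) ≡ 0 mod 13^5.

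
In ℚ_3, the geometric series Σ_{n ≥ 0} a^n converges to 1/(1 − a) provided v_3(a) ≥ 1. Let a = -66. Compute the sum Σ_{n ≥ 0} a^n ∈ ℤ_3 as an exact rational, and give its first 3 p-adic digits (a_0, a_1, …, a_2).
Σ a^n = 1/(1 − a) = 1/67;  first 3 digits = (1, 2, 2)

v_3(a) = 1 ≥ 1, so the series converges in ℤ_3 to 1/(1 − a) = 1/(1 − (-66)) = 1/67. Expand this rational in ℤ_3: compute digits iteratively via d_i = x_i mod 3, x_{i+1} = (x_i − d_i)/3. The first 3 digits are (1, 2, 2).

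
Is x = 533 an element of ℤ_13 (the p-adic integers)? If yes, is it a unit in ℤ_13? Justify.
x ∈ ℤ_13 but not a unit; v_13(x) = 1 > 0

ℤ_13 = {x ∈ ℚ_13 : v_13(x) ≥ 0} and ℤ_13^× = {x ∈ ℤ_13 : v_13(x) = 0}. Here v_13(533) = v_13(num) − v_13(den) = 1; compare against these criteria.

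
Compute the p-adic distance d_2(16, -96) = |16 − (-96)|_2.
d_2(16, -96) = 1/16

Step 1 — x − y = 16 − (-96) = 112. Step 2 — v_2(112) = 4 (factor: 112 = (2^4 · 7); the sign does not affect v_p). Step 3 — |x − y|_2 = 2^{-4} = 1/16.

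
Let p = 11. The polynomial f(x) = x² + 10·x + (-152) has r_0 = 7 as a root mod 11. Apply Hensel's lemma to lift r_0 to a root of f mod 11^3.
r_2 = 205 (mod 1331)

Hensel: r_{i+1} = r_i − f(r_i)·(f′(r_i))^{-1} mod 11^{i+2}, f′(x) = 2x + 10. Iterate:
  r_0 = 7 (mod 11)
  r_1 = 84 (mod 121)
  r_2 = 205 (mod 1331)
Final: r = 205 satisfies f(r) ≡ 0 mod 11^3.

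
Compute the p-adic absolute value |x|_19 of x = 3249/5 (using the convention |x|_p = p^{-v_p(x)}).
|3249/5|_19 = 1/361

Step 1 — compute v_19(x) by factoring powers of 19 out of the numerator and denominator: v_19(3249/5) = 2. Step 2 — apply |x|_p = p^{-v_p(x)} = 19^{-2} = 1/361.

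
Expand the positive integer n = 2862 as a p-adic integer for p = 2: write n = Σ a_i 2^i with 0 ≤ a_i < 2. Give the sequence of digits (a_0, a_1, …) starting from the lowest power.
(a_0, a_1, …) = (0, 1, 1, 1, 0, 1, 0, 0, 1, 1, 0, 1)

Repeated division by 2 gives the digits low-to-high: 2862 = 1·2^1 + 1·2^2 + 1·2^3 + 1·2^5 + 1·2^8 + 1·2^9 + 1·2^11. Digit sequence: (0, 1, 1, 1, 0, 1, 0, 0, 1, 1, 0, 1).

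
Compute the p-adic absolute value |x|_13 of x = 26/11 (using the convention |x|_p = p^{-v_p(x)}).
|26/11|_13 = 1/13

Step 1 — compute v_13(x) by factoring powers of 13 out of the numerator and denominator: v_13(26/11) = 1. Step 2 — apply |x|_p = p^{-v_p(x)} = 13^{-1} = 1/13.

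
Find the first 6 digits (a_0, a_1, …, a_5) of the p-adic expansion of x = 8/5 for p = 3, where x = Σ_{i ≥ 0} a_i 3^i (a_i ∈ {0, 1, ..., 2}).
(a_0, …, a_5) = (1, 2, 0, 1, 2, 1)

v_3(8/5) = 0 (numerator and denominator both coprime to 3), so x ∈ ℤ_3^×. Compute digits iteratively via a_i = x_i mod 3, x_{i+1} = (x_i − a_i)/3, with x_0 = x:
  x_0 = 8/5;  a_0 = 1;  x_1 = (x_0 − 1)/3 = 1/5
  x_1 = 1/5;  a_1 = 2;  x_2 = (x_1 − 2)/3 = -3/5
  x_2 = -3/5;  a_2 = 0;  x_3 = (x_2 − 0)/3 = -1/5
  x_3 = -1/5;  a_3 = 1;  x_4 = (x_3 − 1)/3 = -2/5
  x_4 = -2/5;  a_4 = 2;  x_5 = (x_4 − 2)/3 = -4/5
  x_5 = -4/5;  a_5 = 1;  x_6 = (x_5 − 1)/3 = -3/5
Digits: (1, 2, 0, 1, 2, 1).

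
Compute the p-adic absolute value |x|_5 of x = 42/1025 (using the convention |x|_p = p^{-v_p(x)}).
|42/1025|_5 = 25

Step 1 — compute v_5(x) by factoring powers of 5 out of the numerator and denominator: v_5(42/1025) = -2. Step 2 — apply |x|_p = p^{-v_p(x)} = 5^{2} = 25.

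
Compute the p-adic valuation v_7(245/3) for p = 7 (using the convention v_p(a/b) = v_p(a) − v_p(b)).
v_7(245/3) = 2

Factor powers of 7 from the numerator and denominator of the reduced fraction: 245 = 7^2 · 5 and 3 = 7^0 · 3. Apply v_p(a/b) = v_p(a) − v_p(b): v_7(245/3) = 2 − 0 = 2.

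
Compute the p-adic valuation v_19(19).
v_19(19) = 1

v_19(n) is the largest exponent k such that 19^k divides n. Factor out: 19 = 19^1 · 1. (Sign doesn't affect v_p.) So v_19(19) = 1.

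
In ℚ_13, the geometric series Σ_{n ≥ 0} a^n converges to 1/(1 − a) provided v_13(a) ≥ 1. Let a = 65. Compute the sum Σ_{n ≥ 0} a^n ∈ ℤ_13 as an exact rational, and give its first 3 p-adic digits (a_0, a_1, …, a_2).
Σ a^n = 1/(1 − a) = -1/64;  first 3 digits = (1, 5, 12)

v_13(a) = 1 ≥ 1, so the series converges in ℤ_13 to 1/(1 − a) = 1/(1 − 65) = -1/64. Expand this rational in ℤ_13: compute digits iteratively via d_i = x_i mod 13, x_{i+1} = (x_i − d_i)/13. The first 3 digits are (1, 5, 12).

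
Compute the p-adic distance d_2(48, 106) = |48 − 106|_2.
d_2(48, 106) = 1/2

Step 1 — x − y = 48 − 106 = -58. Step 2 — v_2(-58) = 1 (factor: -58 = −(2^1 · 29); the sign does not affect v_p). Step 3 — |x − y|_2 = 2^{-1} = 1/2.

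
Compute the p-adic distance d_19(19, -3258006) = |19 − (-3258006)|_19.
d_19(19, -3258006) = 1/130321

Step 1 — x − y = 19 − (-3258006) = 3258025. Step 2 — v_19(3258025) = 4 (factor: 3258025 = (19^4 · 25); the sign does not affect v_p). Step 3 — |x − y|_19 = 19^{-4} = 1/130321.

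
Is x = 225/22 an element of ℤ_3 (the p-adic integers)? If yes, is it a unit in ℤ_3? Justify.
x ∈ ℤ_3 but not a unit; v_3(x) = 2 > 0

ℤ_3 = {x ∈ ℚ_3 : v_3(x) ≥ 0} and ℤ_3^× = {x ∈ ℤ_3 : v_3(x) = 0}. Here v_3(225/22) = v_3(num) − v_3(den) = 2; compare against these criteria.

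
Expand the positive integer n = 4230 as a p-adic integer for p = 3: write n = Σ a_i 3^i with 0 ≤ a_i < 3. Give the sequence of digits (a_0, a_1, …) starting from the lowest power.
(a_0, a_1, …) = (0, 0, 2, 0, 1, 2, 2, 1)

Repeated division by 3 gives the digits low-to-high: 4230 = 2·3^2 + 1·3^4 + 2·3^5 + 2·3^6 + 1·3^7. Digit sequence: (0, 0, 2, 0, 1, 2, 2, 1).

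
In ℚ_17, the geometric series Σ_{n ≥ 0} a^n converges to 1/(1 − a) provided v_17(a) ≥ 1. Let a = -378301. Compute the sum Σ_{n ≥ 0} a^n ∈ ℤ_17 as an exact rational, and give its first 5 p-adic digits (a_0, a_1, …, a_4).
Σ a^n = 1/(1 − a) = 1/378302;  first 5 digits = (1, 0, 0, 8, 12)

v_17(a) = 3 ≥ 1, so the series converges in ℤ_17 to 1/(1 − a) = 1/(1 − (-378301)) = 1/378302. Expand this rational in ℤ_17: compute digits iteratively via d_i = x_i mod 17, x_{i+1} = (x_i − d_i)/17. The first 5 digits are (1, 0, 0, 8, 12).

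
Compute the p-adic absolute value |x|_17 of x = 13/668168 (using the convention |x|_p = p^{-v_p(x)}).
|13/668168|_17 = 83521

Step 1 — compute v_17(x) by factoring powers of 17 out of the numerator and denominator: v_17(13/668168) = -4. Step 2 — apply |x|_p = p^{-v_p(x)} = 17^{4} = 83521.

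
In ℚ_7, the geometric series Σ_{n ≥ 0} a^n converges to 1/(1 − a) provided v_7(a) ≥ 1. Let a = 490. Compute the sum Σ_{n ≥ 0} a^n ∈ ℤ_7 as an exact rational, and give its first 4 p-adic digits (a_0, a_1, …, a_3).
Σ a^n = 1/(1 − a) = -1/489;  first 4 digits = (1, 0, 3, 1)

v_7(a) = 2 ≥ 1, so the series converges in ℤ_7 to 1/(1 − a) = 1/(1 − 490) = -1/489. Expand this rational in ℤ_7: compute digits iteratively via d_i = x_i mod 7, x_{i+1} = (x_i − d_i)/7. The first 4 digits are (1, 0, 3, 1).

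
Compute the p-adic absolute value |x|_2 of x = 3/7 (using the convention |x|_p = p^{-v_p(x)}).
|3/7|_2 = 1

Step 1 — compute v_2(x) by factoring powers of 2 out of the numerator and denominator: v_2(3/7) = 0. Step 2 — apply |x|_p = p^{-v_p(x)} = 2^{0} = 1.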